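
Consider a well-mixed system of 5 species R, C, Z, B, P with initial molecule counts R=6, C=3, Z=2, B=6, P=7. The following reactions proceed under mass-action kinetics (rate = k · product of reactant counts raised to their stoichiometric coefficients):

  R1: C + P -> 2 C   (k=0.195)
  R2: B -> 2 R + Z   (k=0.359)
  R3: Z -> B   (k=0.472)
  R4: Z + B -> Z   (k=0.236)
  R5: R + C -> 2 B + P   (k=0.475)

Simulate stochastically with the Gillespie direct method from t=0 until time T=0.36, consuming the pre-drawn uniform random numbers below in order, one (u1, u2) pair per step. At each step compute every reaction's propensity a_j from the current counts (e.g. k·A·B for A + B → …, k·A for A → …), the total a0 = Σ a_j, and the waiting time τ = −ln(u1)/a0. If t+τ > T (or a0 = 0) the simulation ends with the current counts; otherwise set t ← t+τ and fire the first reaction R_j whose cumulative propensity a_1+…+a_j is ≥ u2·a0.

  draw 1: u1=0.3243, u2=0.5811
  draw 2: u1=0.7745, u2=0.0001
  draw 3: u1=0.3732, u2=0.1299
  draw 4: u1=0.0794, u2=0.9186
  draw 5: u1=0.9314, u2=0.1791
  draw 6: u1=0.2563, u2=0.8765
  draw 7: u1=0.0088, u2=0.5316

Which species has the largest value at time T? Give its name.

t=0.000: R=6 C=3 Z=2 B=6 P=7
Draw 1: a1=4.095, a2=2.154, a3=0.944, a4=2.832, a5=8.550, a0=18.575; τ=−ln(0.3243)/18.575=0.061 → t=0.061; u2·a0=0.5811·18.575=10.794; a1+…+a4=10.025 < 10.794 ≤ a1+…+a5=18.575 → R5 fires; R=5 C=2 Z=2 B=8 P=8
Draw 2: a1=3.120, a2=2.872, a3=0.944, a4=3.776, a5=4.750, a0=15.462; τ=−ln(0.7745)/15.462=0.017 → t=0.077; u2·a0=0.0001·15.462=0.002 ≤ a1=3.120 → R1 fires; R=5 C=3 Z=2 B=8 P=7
Draw 3: a1=4.095, a2=2.872, a3=0.944, a4=3.776, a5=7.125, a0=18.812; τ=−ln(0.3732)/18.812=0.052 → t=0.130; u2·a0=0.1299·18.812=2.444 ≤ a1=4.095 → R1 fires; R=5 C=4 Z=2 B=8 P=6
Draw 4: a1=4.680, a2=2.872, a3=0.944, a4=3.776, a5=9.500, a0=21.772; τ=−ln(0.0794)/21.772=0.116 → t=0.246; u2·a0=0.9186·21.772=20.000; a1+…+a4=12.272 < 20.000 ≤ a1+…+a5=21.772 → R5 fires; R=4 C=3 Z=2 B=10 P=7
Draw 5: a1=4.095, a2=3.590, a3=0.944, a4=4.720, a5=5.700, a0=19.049; τ=−ln(0.9314)/19.049=0.004 → t=0.250; u2·a0=0.1791·19.049=3.412 ≤ a1=4.095 → R1 fires; R=4 C=4 Z=2 B=10 P=6
Draw 6: a1=4.680, a2=3.590, a3=0.944, a4=4.720, a5=7.600, a0=21.534; τ=−ln(0.2563)/21.534=0.063 → t=0.313; u2·a0=0.8765·21.534=18.875; a1+…+a4=13.934 < 18.875 ≤ a1+…+a5=21.534 → R5 fires; R=3 C=3 Z=2 B=12 P=7
Draw 7: a1=4.095, a2=4.308, a3=0.944, a4=5.664, a5=4.275, a0=19.286; τ=−ln(0.0088)/19.286=0.245 → t=0.558 > T=0.36: stop.
At T=0.36: R=3 C=3 Z=2 B=12 P=7; the largest is B.

Dominant species at T: B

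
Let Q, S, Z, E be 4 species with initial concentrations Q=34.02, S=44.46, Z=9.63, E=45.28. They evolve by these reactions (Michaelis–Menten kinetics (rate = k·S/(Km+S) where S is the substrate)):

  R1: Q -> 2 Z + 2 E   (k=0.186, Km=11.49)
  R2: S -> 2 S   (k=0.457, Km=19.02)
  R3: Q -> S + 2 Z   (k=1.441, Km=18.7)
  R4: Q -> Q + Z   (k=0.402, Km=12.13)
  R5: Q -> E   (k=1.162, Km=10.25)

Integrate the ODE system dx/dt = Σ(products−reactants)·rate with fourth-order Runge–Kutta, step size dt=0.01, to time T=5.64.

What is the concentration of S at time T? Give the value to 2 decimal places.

S at T = 51.21

RK4 with dt=0.01: 564 steps to T=5.64. Trajectory (selected grid times):
t=0.00: Q=34.02 S=44.46 Z=9.63 E=45.28
t=0.63: Q=32.79 S=45.24 Z=11.15 E=46.01
t=1.25: Q=31.59 S=46.01 Z=12.64 E=46.73
t=1.88: Q=30.39 S=46.78 Z=14.12 E=47.45
t=2.51: Q=29.21 S=47.54 Z=15.59 E=48.17
t=3.13: Q=28.05 S=48.29 Z=17.01 E=48.86
t=3.76: Q=26.90 S=49.03 Z=18.43 E=49.56
t=4.39: Q=25.76 S=49.77 Z=19.83 E=50.25
t=5.01: Q=24.65 S=50.49 Z=21.18 E=50.92
t=5.64: Q=23.55 S=51.21 Z=22.53 E=51.59
Read off S at T=5.64: 51.21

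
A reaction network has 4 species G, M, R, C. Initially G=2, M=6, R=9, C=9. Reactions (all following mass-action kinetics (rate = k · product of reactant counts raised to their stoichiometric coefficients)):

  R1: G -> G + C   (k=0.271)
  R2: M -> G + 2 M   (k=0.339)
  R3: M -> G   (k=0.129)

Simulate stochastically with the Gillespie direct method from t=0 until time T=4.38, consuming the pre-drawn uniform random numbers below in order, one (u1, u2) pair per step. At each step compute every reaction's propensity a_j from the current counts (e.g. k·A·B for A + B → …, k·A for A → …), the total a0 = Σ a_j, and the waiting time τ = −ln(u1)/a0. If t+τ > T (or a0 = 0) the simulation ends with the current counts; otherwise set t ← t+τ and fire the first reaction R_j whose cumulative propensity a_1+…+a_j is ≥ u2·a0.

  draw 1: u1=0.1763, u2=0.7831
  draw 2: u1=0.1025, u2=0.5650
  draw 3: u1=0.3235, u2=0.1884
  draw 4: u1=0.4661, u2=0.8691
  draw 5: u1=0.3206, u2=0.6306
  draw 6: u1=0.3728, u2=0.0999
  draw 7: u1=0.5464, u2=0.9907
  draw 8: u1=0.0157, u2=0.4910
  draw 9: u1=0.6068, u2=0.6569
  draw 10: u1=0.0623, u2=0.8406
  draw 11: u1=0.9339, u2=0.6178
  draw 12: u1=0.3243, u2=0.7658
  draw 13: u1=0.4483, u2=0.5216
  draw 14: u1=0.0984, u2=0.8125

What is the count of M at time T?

t=0.000: G=2 M=6 R=9 C=9
Draw 1: a1=0.542, a2=2.034, a3=0.774, a0=3.350; τ=−ln(0.1763)/3.350=0.518 → t=0.518; u2·a0=0.7831·3.350=2.623; a1+a2=2.576 < 2.623 ≤ a1+…+a3=3.350 → R3 fires; G=3 M=5 R=9 C=9
Draw 2: a1=0.813, a2=1.695, a3=0.645, a0=3.153; τ=−ln(0.1025)/3.153=0.722 → t=1.241; u2·a0=0.5650·3.153=1.781; a1=0.813 < 1.781 ≤ a1+a2=2.508 → R2 fires; G=4 M=6 R=9 C=9
Draw 3: a1=1.084, a2=2.034, a3=0.774, a0=3.892; τ=−ln(0.3235)/3.892=0.290 → t=1.531; u2·a0=0.1884·3.892=0.733 ≤ a1=1.084 → R1 fires; G=4 M=6 R=9 C=10
Draw 4: a1=1.084, a2=2.034, a3=0.774, a0=3.892; τ=−ln(0.4661)/3.892=0.196 → t=1.727; u2·a0=0.8691·3.892=3.383; a1+a2=3.118 < 3.383 ≤ a1+…+a3=3.892 → R3 fires; G=5 M=5 R=9 C=10
Draw 5: a1=1.355, a2=1.695, a3=0.645, a0=3.695; τ=−ln(0.3206)/3.695=0.308 → t=2.035; u2·a0=0.6306·3.695=2.330; a1=1.355 < 2.330 ≤ a1+a2=3.050 → R2 fires; G=6 M=6 R=9 C=10
Draw 6: a1=1.626, a2=2.034, a3=0.774, a0=4.434; τ=−ln(0.3728)/4.434=0.223 → t=2.257; u2·a0=0.0999·4.434=0.443 ≤ a1=1.626 → R1 fires; G=6 M=6 R=9 C=11
Draw 7: a1=1.626, a2=2.034, a3=0.774, a0=4.434; τ=−ln(0.5464)/4.434=0.136 → t=2.393; u2·a0=0.9907·4.434=4.393; a1+a2=3.660 < 4.393 ≤ a1+…+a3=4.434 → R3 fires; G=7 M=5 R=9 C=11
Draw 8: a1=1.897, a2=1.695, a3=0.645, a0=4.237; τ=−ln(0.0157)/4.237=0.980 → t=3.374; u2·a0=0.4910·4.237=2.080; a1=1.897 < 2.080 ≤ a1+a2=3.592 → R2 fires; G=8 M=6 R=9 C=11
Draw 9: a1=2.168, a2=2.034, a3=0.774, a0=4.976; τ=−ln(0.6068)/4.976=0.100 → t=3.474; u2·a0=0.6569·4.976=3.269; a1=2.168 < 3.269 ≤ a1+a2=4.202 → R2 fires; G=9 M=7 R=9 C=11
Draw 10: a1=2.439, a2=2.373, a3=0.903, a0=5.715; τ=−ln(0.0623)/5.715=0.486 → t=3.960; u2·a0=0.8406·5.715=4.804; a1=2.439 < 4.804 ≤ a1+a2=4.812 → R2 fires; G=10 M=8 R=9 C=11
Draw 11: a1=2.710, a2=2.712, a3=1.032, a0=6.454; τ=−ln(0.9339)/6.454=0.011 → t=3.970; u2·a0=0.6178·6.454=3.987; a1=2.710 < 3.987 ≤ a1+a2=5.422 → R2 fires; G=11 M=9 R=9 C=11
Draw 12: a1=2.981, a2=3.051, a3=1.161, a0=7.193; τ=−ln(0.3243)/7.193=0.157 → t=4.127; u2·a0=0.7658·7.193=5.508; a1=2.981 < 5.508 ≤ a1+a2=6.032 → R2 fires; G=12 M=10 R=9 C=11
Draw 13: a1=3.252, a2=3.390, a3=1.290, a0=7.932; τ=−ln(0.4483)/7.932=0.101 → t=4.228; u2·a0=0.5216·7.932=4.137; a1=3.252 < 4.137 ≤ a1+a2=6.642 → R2 fires; G=13 M=11 R=9 C=11
Draw 14: a1=3.523, a2=3.729, a3=1.419, a0=8.671; τ=−ln(0.0984)/8.671=0.267 → t=4.496 > T=4.38: stop.
Read off M at T=4.38: 11

M at T = 11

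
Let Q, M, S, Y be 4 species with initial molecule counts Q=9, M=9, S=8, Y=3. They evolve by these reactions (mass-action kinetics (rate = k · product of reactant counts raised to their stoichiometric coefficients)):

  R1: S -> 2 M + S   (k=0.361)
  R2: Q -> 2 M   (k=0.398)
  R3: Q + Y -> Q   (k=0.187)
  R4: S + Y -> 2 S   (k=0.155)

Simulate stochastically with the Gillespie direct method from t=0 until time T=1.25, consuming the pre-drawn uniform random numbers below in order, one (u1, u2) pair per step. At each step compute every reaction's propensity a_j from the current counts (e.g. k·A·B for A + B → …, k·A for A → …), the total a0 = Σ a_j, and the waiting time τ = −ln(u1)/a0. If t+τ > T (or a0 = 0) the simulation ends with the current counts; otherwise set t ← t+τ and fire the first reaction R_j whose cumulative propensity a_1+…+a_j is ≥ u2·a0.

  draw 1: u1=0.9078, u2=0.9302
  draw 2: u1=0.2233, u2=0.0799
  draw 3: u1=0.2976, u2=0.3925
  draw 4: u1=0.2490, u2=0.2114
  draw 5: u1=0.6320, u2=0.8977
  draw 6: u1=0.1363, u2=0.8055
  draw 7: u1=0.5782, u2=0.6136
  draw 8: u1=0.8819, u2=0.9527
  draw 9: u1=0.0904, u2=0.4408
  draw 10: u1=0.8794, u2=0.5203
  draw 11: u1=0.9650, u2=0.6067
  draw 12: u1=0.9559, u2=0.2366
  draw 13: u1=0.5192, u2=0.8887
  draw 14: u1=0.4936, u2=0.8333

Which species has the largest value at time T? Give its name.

Dominant species at T: M

t=0.000: Q=9 M=9 S=8 Y=3
Draw 1: a1=2.888, a2=3.582, a3=5.049, a4=3.720, a0=15.239; τ=−ln(0.9078)/15.239=0.006 → t=0.006; u2·a0=0.9302·15.239=14.175; a1+…+a3=11.519 < 14.175 ≤ a1+…+a4=15.239 → R4 fires; Q=9 M=9 S=9 Y=2
Draw 2: a1=3.249, a2=3.582, a3=3.366, a4=2.790, a0=12.987; τ=−ln(0.2233)/12.987=0.115 → t=0.122; u2·a0=0.0799·12.987=1.038 ≤ a1=3.249 → R1 fires; Q=9 M=11 S=9 Y=2
Draw 3: a1=3.249, a2=3.582, a3=3.366, a4=2.790, a0=12.987; τ=−ln(0.2976)/12.987=0.093 → t=0.215; u2·a0=0.3925·12.987=5.097; a1=3.249 < 5.097 ≤ a1+a2=6.831 → R2 fires; Q=8 M=13 S=9 Y=2
Draw 4: a1=3.249, a2=3.184, a3=2.992, a4=2.790, a0=12.215; τ=−ln(0.2490)/12.215=0.114 → t=0.329; u2·a0=0.2114·12.215=2.582 ≤ a1=3.249 → R1 fires; Q=8 M=15 S=9 Y=2
Draw 5: a1=3.249, a2=3.184, a3=2.992, a4=2.790, a0=12.215; τ=−ln(0.6320)/12.215=0.038 → t=0.366; u2·a0=0.8977·12.215=10.965; a1+…+a3=9.425 < 10.965 ≤ a1+…+a4=12.215 → R4 fires; Q=8 M=15 S=10 Y=1
Draw 6: a1=3.610, a2=3.184, a3=1.496, a4=1.550, a0=9.840; τ=−ln(0.1363)/9.840=0.203 → t=0.569; u2·a0=0.8055·9.840=7.926; a1+a2=6.794 < 7.926 ≤ a1+…+a3=8.290 → R3 fires; Q=8 M=15 S=10 Y=0
Draw 7: a1=3.610, a2=3.184, a3=0.000, a4=0.000, a0=6.794; τ=−ln(0.5782)/6.794=0.081 → t=0.650; u2·a0=0.6136·6.794=4.169; a1=3.610 < 4.169 ≤ a1+a2=6.794 → R2 fires; Q=7 M=17 S=10 Y=0
Draw 8: a1=3.610, a2=2.786, a3=0.000, a4=0.000, a0=6.396; τ=−ln(0.8819)/6.396=0.020 → t=0.669; u2·a0=0.9527·6.396=6.093; a1=3.610 < 6.093 ≤ a1+a2=6.396 → R2 fires; Q=6 M=19 S=10 Y=0
Draw 9: a1=3.610, a2=2.388, a3=0.000, a4=0.000, a0=5.998; τ=−ln(0.0904)/5.998=0.401 → t=1.070; u2·a0=0.4408·5.998=2.644 ≤ a1=3.610 → R1 fires; Q=6 M=21 S=10 Y=0
Draw 10: a1=3.610, a2=2.388, a3=0.000, a4=0.000, a0=5.998; τ=−ln(0.8794)/5.998=0.021 → t=1.091; u2·a0=0.5203·5.998=3.121 ≤ a1=3.610 → R1 fires; Q=6 M=23 S=10 Y=0
Draw 11: a1=3.610, a2=2.388, a3=0.000, a4=0.000, a0=5.998; τ=−ln(0.9650)/5.998=0.006 → t=1.097; u2·a0=0.6067·5.998=3.639; a1=3.610 < 3.639 ≤ a1+a2=5.998 → R2 fires; Q=5 M=25 S=10 Y=0
Draw 12: a1=3.610, a2=1.990, a3=0.000, a4=0.000, a0=5.600; τ=−ln(0.9559)/5.600=0.008 → t=1.105; u2·a0=0.2366·5.600=1.325 ≤ a1=3.610 → R1 fires; Q=5 M=27 S=10 Y=0
Draw 13: a1=3.610, a2=1.990, a3=0.000, a4=0.000, a0=5.600; τ=−ln(0.5192)/5.600=0.117 → t=1.222; u2·a0=0.8887·5.600=4.977; a1=3.610 < 4.977 ≤ a1+a2=5.600 → R2 fires; Q=4 M=29 S=10 Y=0
Draw 14: a1=3.610, a2=1.592, a3=0.000, a4=0.000, a0=5.202; τ=−ln(0.4936)/5.202=0.136 → t=1.358 > T=1.25: stop.
At T=1.25: Q=4 M=29 S=10 Y=0; the largest is M.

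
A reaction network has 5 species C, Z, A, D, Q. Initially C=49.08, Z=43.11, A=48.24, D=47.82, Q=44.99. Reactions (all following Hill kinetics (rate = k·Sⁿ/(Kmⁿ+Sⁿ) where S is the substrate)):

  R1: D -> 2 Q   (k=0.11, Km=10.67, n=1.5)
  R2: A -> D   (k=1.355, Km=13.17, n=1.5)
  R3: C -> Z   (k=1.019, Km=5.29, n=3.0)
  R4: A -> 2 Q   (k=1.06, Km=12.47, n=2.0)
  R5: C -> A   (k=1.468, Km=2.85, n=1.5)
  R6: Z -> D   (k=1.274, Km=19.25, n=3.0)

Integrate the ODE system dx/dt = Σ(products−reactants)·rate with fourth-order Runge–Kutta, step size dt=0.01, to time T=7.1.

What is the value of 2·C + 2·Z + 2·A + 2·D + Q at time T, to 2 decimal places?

Value at T = 421.49

Check how each reaction changes W = 2·C + 2·Z + 2·A + 2·D + Q (weight of products minus weight of reactants):
R1: D -> 2 Q: (1·2) − (2·1) = 2 − 2 = 0
R2: A -> D: (2·1) − (2·1) = 2 − 2 = 0
R3: C -> Z: (2·1) − (2·1) = 2 − 2 = 0
R4: A -> 2 Q: (1·2) − (2·1) = 2 − 2 = 0
R5: C -> A: (2·1) − (2·1) = 2 − 2 = 0
R6: Z -> D: (2·1) − (2·1) = 2 − 2 = 0
Every reaction leaves W unchanged, so W is conserved and no simulation is needed: W(T) = W(0) = 2·49.08 + 2·43.11 + 2·48.24 + 2·47.82 + 44.99 = 421.49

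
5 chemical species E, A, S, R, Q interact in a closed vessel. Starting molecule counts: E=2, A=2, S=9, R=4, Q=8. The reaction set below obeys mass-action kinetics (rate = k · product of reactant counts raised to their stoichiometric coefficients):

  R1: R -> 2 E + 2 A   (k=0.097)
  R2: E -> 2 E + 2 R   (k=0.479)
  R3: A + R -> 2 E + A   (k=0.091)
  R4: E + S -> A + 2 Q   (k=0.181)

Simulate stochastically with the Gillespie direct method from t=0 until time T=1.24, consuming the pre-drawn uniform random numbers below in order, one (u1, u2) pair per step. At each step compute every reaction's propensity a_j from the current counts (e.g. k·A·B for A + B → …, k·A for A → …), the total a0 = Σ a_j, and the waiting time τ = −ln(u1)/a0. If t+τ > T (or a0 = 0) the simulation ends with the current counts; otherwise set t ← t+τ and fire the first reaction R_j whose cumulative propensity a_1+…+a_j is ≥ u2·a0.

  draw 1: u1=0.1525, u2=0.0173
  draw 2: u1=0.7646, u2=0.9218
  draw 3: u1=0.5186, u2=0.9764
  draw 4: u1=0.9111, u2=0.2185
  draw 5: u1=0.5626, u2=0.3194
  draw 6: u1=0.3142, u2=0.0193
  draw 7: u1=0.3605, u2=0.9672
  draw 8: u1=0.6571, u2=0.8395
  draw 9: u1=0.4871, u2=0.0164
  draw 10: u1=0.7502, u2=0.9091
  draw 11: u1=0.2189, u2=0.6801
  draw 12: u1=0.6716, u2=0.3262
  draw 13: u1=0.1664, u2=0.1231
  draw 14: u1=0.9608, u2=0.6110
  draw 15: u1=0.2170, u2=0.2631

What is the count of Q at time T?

t=0.000: E=2 A=2 S=9 R=4 Q=8
Draw 1: a1=0.388, a2=0.958, a3=0.728, a4=3.258, a0=5.332; τ=−ln(0.1525)/5.332=0.353 → t=0.353; u2·a0=0.0173·5.332=0.092 ≤ a1=0.388 → R1 fires; E=4 A=4 S=9 R=3 Q=8
Draw 2: a1=0.291, a2=1.916, a3=1.092, a4=6.516, a0=9.815; τ=−ln(0.7646)/9.815=0.027 → t=0.380; u2·a0=0.9218·9.815=9.047; a1+…+a3=3.299 < 9.047 ≤ a1+…+a4=9.815 → R4 fires; E=3 A=5 S=8 R=3 Q=10
Draw 3: a1=0.291, a2=1.437, a3=1.365, a4=4.344, a0=7.437; τ=−ln(0.5186)/7.437=0.088 → t=0.468; u2·a0=0.9764·7.437=7.261; a1+…+a3=3.093 < 7.261 ≤ a1+…+a4=7.437 → R4 fires; E=2 A=6 S=7 R=3 Q=12
Draw 4: a1=0.291, a2=0.958, a3=1.638, a4=2.534, a0=5.421; τ=−ln(0.9111)/5.421=0.017 → t=0.486; u2·a0=0.2185·5.421=1.184; a1=0.291 < 1.184 ≤ a1+a2=1.249 → R2 fires; E=3 A=6 S=7 R=5 Q=12
Draw 5: a1=0.485, a2=1.437, a3=2.730, a4=3.801, a0=8.453; τ=−ln(0.5626)/8.453=0.068 → t=0.554; u2·a0=0.3194·8.453=2.700; a1+a2=1.922 < 2.700 ≤ a1+…+a3=4.652 → R3 fires; E=5 A=6 S=7 R=4 Q=12
Draw 6: a1=0.388, a2=2.395, a3=2.184, a4=6.335, a0=11.302; τ=−ln(0.3142)/11.302=0.102 → t=0.656; u2·a0=0.0193·11.302=0.218 ≤ a1=0.388 → R1 fires; E=7 A=8 S=7 R=3 Q=12
Draw 7: a1=0.291, a2=3.353, a3=2.184, a4=8.869, a0=14.697; τ=−ln(0.3605)/14.697=0.069 → t=0.725; u2·a0=0.9672·14.697=14.215; a1+…+a3=5.828 < 14.215 ≤ a1+…+a4=14.697 → R4 fires; E=6 A=9 S=6 R=3 Q=14
Draw 8: a1=0.291, a2=2.874, a3=2.457, a4=6.516, a0=12.138; τ=−ln(0.6571)/12.138=0.035 → t=0.760; u2·a0=0.8395·12.138=10.190; a1+…+a3=5.622 < 10.190 ≤ a1+…+a4=12.138 → R4 fires; E=5 A=10 S=5 R=3 Q=16
Draw 9: a1=0.291, a2=2.395, a3=2.730, a4=4.525, a0=9.941; τ=−ln(0.4871)/9.941=0.072 → t=0.832; u2·a0=0.0164·9.941=0.163 ≤ a1=0.291 → R1 fires; E=7 A=12 S=5 R=2 Q=16
Draw 10: a1=0.194, a2=3.353, a3=2.184, a4=6.335, a0=12.066; τ=−ln(0.7502)/12.066=0.024 → t=0.856; u2·a0=0.9091·12.066=10.969; a1+…+a3=5.731 < 10.969 ≤ a1+…+a4=12.066 → R4 fires; E=6 A=13 S=4 R=2 Q=18
Draw 11: a1=0.194, a2=2.874, a3=2.366, a4=4.344, a0=9.778; τ=−ln(0.2189)/9.778=0.155 → t=1.012; u2·a0=0.6801·9.778=6.650; a1+…+a3=5.434 < 6.650 ≤ a1+…+a4=9.778 → R4 fires; E=5 A=14 S=3 R=2 Q=20
Draw 12: a1=0.194, a2=2.395, a3=2.548, a4=2.715, a0=7.852; τ=−ln(0.6716)/7.852=0.051 → t=1.062; u2·a0=0.3262·7.852=2.561; a1=0.194 < 2.561 ≤ a1+a2=2.589 → R2 fires; E=6 A=14 S=3 R=4 Q=20
Draw 13: a1=0.388, a2=2.874, a3=5.096, a4=3.258, a0=11.616; τ=−ln(0.1664)/11.616=0.154 → t=1.217; u2·a0=0.1231·11.616=1.430; a1=0.388 < 1.430 ≤ a1+a2=3.262 → R2 fires; E=7 A=14 S=3 R=6 Q=20
Draw 14: a1=0.582, a2=3.353, a3=7.644, a4=3.801, a0=15.380; τ=−ln(0.9608)/15.380=0.003 → t=1.219; u2·a0=0.6110·15.380=9.397; a1+a2=3.935 < 9.397 ≤ a1+…+a3=11.579 → R3 fires; E=9 A=14 S=3 R=5 Q=20
Draw 15: a1=0.485, a2=4.311, a3=6.370, a4=4.887, a0=16.053; τ=−ln(0.2170)/16.053=0.095 → t=1.314 > T=1.24: stop.
Read off Q at T=1.24: 20

Q at T = 20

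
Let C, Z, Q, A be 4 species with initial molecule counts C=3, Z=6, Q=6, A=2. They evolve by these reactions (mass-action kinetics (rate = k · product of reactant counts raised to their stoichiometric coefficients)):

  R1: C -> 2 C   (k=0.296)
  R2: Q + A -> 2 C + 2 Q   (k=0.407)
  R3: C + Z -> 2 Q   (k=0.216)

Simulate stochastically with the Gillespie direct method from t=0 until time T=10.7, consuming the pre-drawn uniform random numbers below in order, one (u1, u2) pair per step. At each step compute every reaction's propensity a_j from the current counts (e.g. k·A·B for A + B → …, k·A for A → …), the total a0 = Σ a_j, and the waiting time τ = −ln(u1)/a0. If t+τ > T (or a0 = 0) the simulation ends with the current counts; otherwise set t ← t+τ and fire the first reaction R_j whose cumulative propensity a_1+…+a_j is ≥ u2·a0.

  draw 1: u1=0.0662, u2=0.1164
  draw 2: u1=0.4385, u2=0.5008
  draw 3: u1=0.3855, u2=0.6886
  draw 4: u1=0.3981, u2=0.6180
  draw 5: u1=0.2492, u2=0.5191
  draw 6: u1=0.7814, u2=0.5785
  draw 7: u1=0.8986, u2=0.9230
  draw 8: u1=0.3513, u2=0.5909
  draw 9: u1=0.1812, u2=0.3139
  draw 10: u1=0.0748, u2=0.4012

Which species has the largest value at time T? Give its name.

Dominant species at T: Q

t=0.000: C=3 Z=6 Q=6 A=2
Draw 1: a1=0.888, a2=4.884, a3=3.888, a0=9.660; τ=−ln(0.0662)/9.660=0.281 → t=0.281; u2·a0=0.1164·9.660=1.124; a1=0.888 < 1.124 ≤ a1+a2=5.772 → R2 fires; C=5 Z=6 Q=7 A=1
Draw 2: a1=1.480, a2=2.849, a3=6.480, a0=10.809; τ=−ln(0.4385)/10.809=0.076 → t=0.357; u2·a0=0.5008·10.809=5.413; a1+a2=4.329 < 5.413 ≤ a1+…+a3=10.809 → R3 fires; C=4 Z=5 Q=9 A=1
Draw 3: a1=1.184, a2=3.663, a3=4.320, a0=9.167; τ=−ln(0.3855)/9.167=0.104 → t=0.461; u2·a0=0.6886·9.167=6.312; a1+a2=4.847 < 6.312 ≤ a1+…+a3=9.167 → R3 fires; C=3 Z=4 Q=11 A=1
Draw 4: a1=0.888, a2=4.477, a3=2.592, a0=7.957; τ=−ln(0.3981)/7.957=0.116 → t=0.577; u2·a0=0.6180·7.957=4.917; a1=0.888 < 4.917 ≤ a1+a2=5.365 → R2 fires; C=5 Z=4 Q=12 A=0
Draw 5: a1=1.480, a2=0.000, a3=4.320, a0=5.800; τ=−ln(0.2492)/5.800=0.240 → t=0.817; u2·a0=0.5191·5.800=3.011; a1+a2=1.480 < 3.011 ≤ a1+…+a3=5.800 → R3 fires; C=4 Z=3 Q=14 A=0
Draw 6: a1=1.184, a2=0.000, a3=2.592, a0=3.776; τ=−ln(0.7814)/3.776=0.065 → t=0.882; u2·a0=0.5785·3.776=2.184; a1+a2=1.184 < 2.184 ≤ a1+…+a3=3.776 → R3 fires; C=3 Z=2 Q=16 A=0
Draw 7: a1=0.888, a2=0.000, a3=1.296, a0=2.184; τ=−ln(0.8986)/2.184=0.049 → t=0.931; u2·a0=0.9230·2.184=2.016; a1+a2=0.888 < 2.016 ≤ a1+…+a3=2.184 → R3 fires; C=2 Z=1 Q=18 A=0
Draw 8: a1=0.592, a2=0.000, a3=0.432, a0=1.024; τ=−ln(0.3513)/1.024=1.022 → t=1.953; u2·a0=0.5909·1.024=0.605; a1+a2=0.592 < 0.605 ≤ a1+…+a3=1.024 → R3 fires; C=1 Z=0 Q=20 A=0
Draw 9: a1=0.296, a2=0.000, a3=0.000, a0=0.296; τ=−ln(0.1812)/0.296=5.771 → t=7.723; u2·a0=0.3139·0.296=0.093 ≤ a1=0.296 → R1 fires; C=2 Z=0 Q=20 A=0
Draw 10: a1=0.592, a2=0.000, a3=0.000, a0=0.592; τ=−ln(0.0748)/0.592=4.380 → t=12.103 > T=10.7: stop.
At T=10.7: C=2 Z=0 Q=20 A=0; the largest is Q.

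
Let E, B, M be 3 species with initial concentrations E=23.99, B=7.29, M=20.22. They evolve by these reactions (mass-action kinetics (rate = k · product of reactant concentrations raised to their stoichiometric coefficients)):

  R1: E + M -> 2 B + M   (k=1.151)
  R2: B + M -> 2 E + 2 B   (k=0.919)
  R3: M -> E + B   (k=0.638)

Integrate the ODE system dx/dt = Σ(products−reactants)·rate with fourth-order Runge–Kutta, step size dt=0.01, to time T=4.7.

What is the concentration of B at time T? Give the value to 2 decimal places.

RK4 with dt=0.01: 470 steps to T=4.7. Trajectory (selected grid times):
t=0.00: E=23.99 B=7.29 M=20.22
t=0.52: E=42.80 B=69.95 M=0.00
t=1.04: E=42.80 B=69.95 M=0.00
t=1.57: E=42.80 B=69.95 M=0.00
t=2.09: E=42.80 B=69.95 M=0.00
t=2.61: E=42.80 B=69.95 M=0.00
t=3.13: E=42.80 B=69.95 M=0.00
t=3.66: E=42.80 B=69.95 M=0.00
t=4.18: E=42.80 B=69.95 M=0.00
t=4.70: E=42.80 B=69.95 M=0.00
Read off B at T=4.7: 69.95

B at T = 69.95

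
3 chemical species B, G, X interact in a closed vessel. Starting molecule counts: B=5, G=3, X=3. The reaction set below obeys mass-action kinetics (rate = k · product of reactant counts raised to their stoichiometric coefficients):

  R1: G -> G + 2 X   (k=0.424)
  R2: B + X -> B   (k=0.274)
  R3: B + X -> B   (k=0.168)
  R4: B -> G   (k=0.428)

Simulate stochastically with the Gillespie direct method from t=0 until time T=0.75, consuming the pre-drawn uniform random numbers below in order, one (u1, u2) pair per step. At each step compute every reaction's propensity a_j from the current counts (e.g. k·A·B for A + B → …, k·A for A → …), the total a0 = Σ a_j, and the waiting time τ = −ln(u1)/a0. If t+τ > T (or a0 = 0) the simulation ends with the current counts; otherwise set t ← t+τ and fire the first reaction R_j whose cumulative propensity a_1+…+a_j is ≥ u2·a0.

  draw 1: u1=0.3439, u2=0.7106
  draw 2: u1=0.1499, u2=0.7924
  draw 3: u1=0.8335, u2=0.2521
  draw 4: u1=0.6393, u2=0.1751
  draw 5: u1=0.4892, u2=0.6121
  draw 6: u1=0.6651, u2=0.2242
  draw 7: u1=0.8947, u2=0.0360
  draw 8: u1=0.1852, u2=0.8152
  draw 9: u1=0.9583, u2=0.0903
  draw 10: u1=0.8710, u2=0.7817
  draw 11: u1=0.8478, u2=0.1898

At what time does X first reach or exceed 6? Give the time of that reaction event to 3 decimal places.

t=0.000: B=5 G=3 X=3
Draw 1: a1=1.272, a2=4.110, a3=2.520, a4=2.140, a0=10.042; τ=−ln(0.3439)/10.042=0.106 → t=0.106; u2·a0=0.7106·10.042=7.136; a1+a2=5.382 < 7.136 ≤ a1+…+a3=7.902 → R3 fires; B=5 G=3 X=2
Draw 2: a1=1.272, a2=2.740, a3=1.680, a4=2.140, a0=7.832; τ=−ln(0.1499)/7.832=0.242 → t=0.349; u2·a0=0.7924·7.832=6.206; a1+…+a3=5.692 < 6.206 ≤ a1+…+a4=7.832 → R4 fires; B=4 G=4 X=2
Draw 3: a1=1.696, a2=2.192, a3=1.344, a4=1.712, a0=6.944; τ=−ln(0.8335)/6.944=0.026 → t=0.375; u2·a0=0.2521·6.944=1.751; a1=1.696 < 1.751 ≤ a1+a2=3.888 → R2 fires; B=4 G=4 X=1
Draw 4: a1=1.696, a2=1.096, a3=0.672, a4=1.712, a0=5.176; τ=−ln(0.6393)/5.176=0.086 → t=0.461; u2·a0=0.1751·5.176=0.906 ≤ a1=1.696 → R1 fires; B=4 G=4 X=3
Draw 5: a1=1.696, a2=3.288, a3=2.016, a4=1.712, a0=8.712; τ=−ln(0.4892)/8.712=0.082 → t=0.543; u2·a0=0.6121·8.712=5.333; a1+a2=4.984 < 5.333 ≤ a1+…+a3=7.000 → R3 fires; B=4 G=4 X=2
Draw 6: a1=1.696, a2=2.192, a3=1.344, a4=1.712, a0=6.944; τ=−ln(0.6651)/6.944=0.059 → t=0.602; u2·a0=0.2242·6.944=1.557 ≤ a1=1.696 → R1 fires; B=4 G=4 X=4
Draw 7: a1=1.696, a2=4.384, a3=2.688, a4=1.712, a0=10.480; τ=−ln(0.8947)/10.480=0.011 → t=0.613; u2·a0=0.0360·10.480=0.377 ≤ a1=1.696 → R1 fires; B=4 G=4 X=6
Draw 8: a1=1.696, a2=6.576, a3=4.032, a4=1.712, a0=14.016; τ=−ln(0.1852)/14.016=0.120 → t=0.733; u2·a0=0.8152·14.016=11.426; a1+a2=8.272 < 11.426 ≤ a1+…+a3=12.304 → R3 fires; B=4 G=4 X=5
Draw 9: a1=1.696, a2=5.480, a3=3.360, a4=1.712, a0=12.248; τ=−ln(0.9583)/12.248=0.003 → t=0.736; u2·a0=0.0903·12.248=1.106 ≤ a1=1.696 → R1 fires; B=4 G=4 X=7
Draw 10: a1=1.696, a2=7.672, a3=4.704, a4=1.712, a0=15.784; τ=−ln(0.8710)/15.784=0.009 → t=0.745; u2·a0=0.7817·15.784=12.338; a1+a2=9.368 < 12.338 ≤ a1+…+a3=14.072 → R3 fires; B=4 G=4 X=6
Draw 11: a1=1.696, a2=6.576, a3=4.032, a4=1.712, a0=14.016; τ=−ln(0.8478)/14.016=0.012 → t=0.757 > T=0.75: stop.
X first becomes ≥ 6 when it reaches 6 at the event at t=0.613.

Threshold first reached at t = 0.613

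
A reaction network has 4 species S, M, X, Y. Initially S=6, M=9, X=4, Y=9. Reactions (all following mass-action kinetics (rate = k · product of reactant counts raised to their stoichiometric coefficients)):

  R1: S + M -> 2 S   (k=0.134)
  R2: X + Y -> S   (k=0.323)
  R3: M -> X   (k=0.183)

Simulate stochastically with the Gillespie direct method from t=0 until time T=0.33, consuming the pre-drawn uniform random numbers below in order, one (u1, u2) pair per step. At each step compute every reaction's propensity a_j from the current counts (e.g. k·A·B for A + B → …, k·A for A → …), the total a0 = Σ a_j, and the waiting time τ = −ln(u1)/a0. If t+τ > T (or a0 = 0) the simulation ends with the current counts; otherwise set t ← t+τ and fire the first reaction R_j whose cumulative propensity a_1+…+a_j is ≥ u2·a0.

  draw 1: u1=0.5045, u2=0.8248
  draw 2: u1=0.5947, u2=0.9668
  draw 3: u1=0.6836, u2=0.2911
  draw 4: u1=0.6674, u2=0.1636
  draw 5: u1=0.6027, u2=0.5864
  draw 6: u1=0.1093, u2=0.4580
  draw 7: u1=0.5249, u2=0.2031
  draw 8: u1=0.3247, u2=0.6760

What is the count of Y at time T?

Y at T = 7

t=0.000: S=6 M=9 X=4 Y=9
Draw 1: a1=7.236, a2=11.628, a3=1.647, a0=20.511; τ=−ln(0.5045)/20.511=0.033 → t=0.033; u2·a0=0.8248·20.511=16.917; a1=7.236 < 16.917 ≤ a1+a2=18.864 → R2 fires; S=7 M=9 X=3 Y=8
Draw 2: a1=8.442, a2=7.752, a3=1.647, a0=17.841; τ=−ln(0.5947)/17.841=0.029 → t=0.062; u2·a0=0.9668·17.841=17.249; a1+a2=16.194 < 17.249 ≤ a1+…+a3=17.841 → R3 fires; S=7 M=8 X=4 Y=8
Draw 3: a1=7.504, a2=10.336, a3=1.464, a0=19.304; τ=−ln(0.6836)/19.304=0.020 → t=0.082; u2·a0=0.2911·19.304=5.619 ≤ a1=7.504 → R1 fires; S=8 M=7 X=4 Y=8
Draw 4: a1=7.504, a2=10.336, a3=1.281, a0=19.121; τ=−ln(0.6674)/19.121=0.021 → t=0.103; u2·a0=0.1636·19.121=3.128 ≤ a1=7.504 → R1 fires; S=9 M=6 X=4 Y=8
Draw 5: a1=7.236, a2=10.336, a3=1.098, a0=18.670; τ=−ln(0.6027)/18.670=0.027 → t=0.130; u2·a0=0.5864·18.670=10.948; a1=7.236 < 10.948 ≤ a1+a2=17.572 → R2 fires; S=10 M=6 X=3 Y=7
Draw 6: a1=8.040, a2=6.783, a3=1.098, a0=15.921; τ=−ln(0.1093)/15.921=0.139 → t=0.269; u2·a0=0.4580·15.921=7.292 ≤ a1=8.040 → R1 fires; S=11 M=5 X=3 Y=7
Draw 7: a1=7.370, a2=6.783, a3=0.915, a0=15.068; τ=−ln(0.5249)/15.068=0.043 → t=0.312; u2·a0=0.2031·15.068=3.060 ≤ a1=7.370 → R1 fires; S=12 M=4 X=3 Y=7
Draw 8: a1=6.432, a2=6.783, a3=0.732, a0=13.947; τ=−ln(0.3247)/13.947=0.081 → t=0.393 > T=0.33: stop.
Read off Y at T=0.33: 7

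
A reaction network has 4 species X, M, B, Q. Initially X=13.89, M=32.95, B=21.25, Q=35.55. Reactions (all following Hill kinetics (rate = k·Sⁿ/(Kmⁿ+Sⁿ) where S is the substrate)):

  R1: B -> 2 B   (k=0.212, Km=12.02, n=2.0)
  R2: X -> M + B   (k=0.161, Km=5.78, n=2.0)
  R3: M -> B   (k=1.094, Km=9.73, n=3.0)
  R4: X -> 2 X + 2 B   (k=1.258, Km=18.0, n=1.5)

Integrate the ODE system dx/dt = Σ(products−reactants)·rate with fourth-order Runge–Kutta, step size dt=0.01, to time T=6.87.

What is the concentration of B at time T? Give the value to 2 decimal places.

B at T = 38.28

RK4 with dt=0.01: 687 steps to T=6.87. Trajectory (selected grid times):
t=0.00: X=13.89 M=32.95 B=21.25 Q=35.55
t=0.76: X=14.18 M=32.24 B=23.07 Q=35.55
t=1.53: X=14.47 M=31.53 B=24.93 Q=35.55
t=2.29: X=14.77 M=30.83 B=26.78 Q=35.55
t=3.05: X=15.07 M=30.13 B=28.65 Q=35.55
t=3.82: X=15.39 M=29.43 B=30.56 Q=35.55
t=4.58: X=15.71 M=28.73 B=32.46 Q=35.55
t=5.34: X=16.03 M=28.04 B=34.38 Q=35.55
t=6.11: X=16.37 M=27.34 B=36.34 Q=35.55
t=6.87: X=16.71 M=26.66 B=38.28 Q=35.55
Read off B at T=6.87: 38.28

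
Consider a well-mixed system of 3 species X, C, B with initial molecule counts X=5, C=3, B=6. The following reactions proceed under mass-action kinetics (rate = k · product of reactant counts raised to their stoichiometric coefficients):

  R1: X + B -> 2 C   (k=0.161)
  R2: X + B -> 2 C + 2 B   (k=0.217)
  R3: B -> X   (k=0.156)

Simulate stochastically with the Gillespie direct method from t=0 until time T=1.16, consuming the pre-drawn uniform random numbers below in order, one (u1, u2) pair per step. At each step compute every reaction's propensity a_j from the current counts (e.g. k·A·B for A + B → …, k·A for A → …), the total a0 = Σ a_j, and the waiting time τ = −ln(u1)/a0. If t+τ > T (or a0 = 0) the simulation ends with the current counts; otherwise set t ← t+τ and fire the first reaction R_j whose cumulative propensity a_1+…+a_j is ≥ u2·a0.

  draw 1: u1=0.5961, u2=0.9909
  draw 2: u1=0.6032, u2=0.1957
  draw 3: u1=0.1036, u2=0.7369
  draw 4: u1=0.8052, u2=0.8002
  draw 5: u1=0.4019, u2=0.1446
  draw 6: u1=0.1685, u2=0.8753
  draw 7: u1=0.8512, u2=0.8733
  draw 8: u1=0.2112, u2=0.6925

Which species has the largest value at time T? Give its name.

Dominant species at T: C

t=0.000: X=5 C=3 B=6
Draw 1: a1=4.830, a2=6.510, a3=0.936, a0=12.276; τ=−ln(0.5961)/12.276=0.042 → t=0.042; u2·a0=0.9909·12.276=12.164; a1+a2=11.340 < 12.164 ≤ a1+…+a3=12.276 → R3 fires; X=6 C=3 B=5
Draw 2: a1=4.830, a2=6.510, a3=0.780, a0=12.120; τ=−ln(0.6032)/12.120=0.042 → t=0.084; u2·a0=0.1957·12.120=2.372 ≤ a1=4.830 → R1 fires; X=5 C=5 B=4
Draw 3: a1=3.220, a2=4.340, a3=0.624, a0=8.184; τ=−ln(0.1036)/8.184=0.277 → t=0.361; u2·a0=0.7369·8.184=6.031; a1=3.220 < 6.031 ≤ a1+a2=7.560 → R2 fires; X=4 C=7 B=5
Draw 4: a1=3.220, a2=4.340, a3=0.780, a0=8.340; τ=−ln(0.8052)/8.340=0.026 → t=0.387; u2·a0=0.8002·8.340=6.674; a1=3.220 < 6.674 ≤ a1+a2=7.560 → R2 fires; X=3 C=9 B=6
Draw 5: a1=2.898, a2=3.906, a3=0.936, a0=7.740; τ=−ln(0.4019)/7.740=0.118 → t=0.505; u2·a0=0.1446·7.740=1.119 ≤ a1=2.898 → R1 fires; X=2 C=11 B=5
Draw 6: a1=1.610, a2=2.170, a3=0.780, a0=4.560; τ=−ln(0.1685)/4.560=0.391 → t=0.895; u2·a0=0.8753·4.560=3.991; a1+a2=3.780 < 3.991 ≤ a1+…+a3=4.560 → R3 fires; X=3 C=11 B=4
Draw 7: a1=1.932, a2=2.604, a3=0.624, a0=5.160; τ=−ln(0.8512)/5.160=0.031 → t=0.926; u2·a0=0.8733·5.160=4.506; a1=1.932 < 4.506 ≤ a1+a2=4.536 → R2 fires; X=2 C=13 B=5
Draw 8: a1=1.610, a2=2.170, a3=0.780, a0=4.560; τ=−ln(0.2112)/4.560=0.341 → t=1.267 > T=1.16: stop.
At T=1.16: X=2 C=13 B=5; the largest is C.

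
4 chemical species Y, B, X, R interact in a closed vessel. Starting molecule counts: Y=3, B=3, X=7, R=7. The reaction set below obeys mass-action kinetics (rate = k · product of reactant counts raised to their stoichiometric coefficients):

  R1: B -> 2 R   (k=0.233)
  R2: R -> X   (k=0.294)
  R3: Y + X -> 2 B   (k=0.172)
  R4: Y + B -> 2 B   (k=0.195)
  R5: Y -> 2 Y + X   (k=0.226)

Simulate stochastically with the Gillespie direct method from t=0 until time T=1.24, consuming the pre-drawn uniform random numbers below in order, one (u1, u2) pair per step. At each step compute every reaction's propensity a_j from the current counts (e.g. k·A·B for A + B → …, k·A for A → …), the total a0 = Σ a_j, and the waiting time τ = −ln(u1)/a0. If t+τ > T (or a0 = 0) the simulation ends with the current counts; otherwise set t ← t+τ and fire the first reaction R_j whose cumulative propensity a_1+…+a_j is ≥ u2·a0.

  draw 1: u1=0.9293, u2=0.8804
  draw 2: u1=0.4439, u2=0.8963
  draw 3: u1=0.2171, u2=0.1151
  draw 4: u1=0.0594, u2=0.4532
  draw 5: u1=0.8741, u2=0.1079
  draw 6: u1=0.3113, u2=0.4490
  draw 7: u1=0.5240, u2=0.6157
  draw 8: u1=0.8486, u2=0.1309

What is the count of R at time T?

R at T = 9

t=0.000: Y=3 B=3 X=7 R=7
Draw 1: a1=0.699, a2=2.058, a3=3.612, a4=1.755, a5=0.678, a0=8.802; τ=−ln(0.9293)/8.802=0.008 → t=0.008; u2·a0=0.8804·8.802=7.749; a1+…+a3=6.369 < 7.749 ≤ a1+…+a4=8.124 → R4 fires; Y=2 B=4 X=7 R=7
Draw 2: a1=0.932, a2=2.058, a3=2.408, a4=1.560, a5=0.452, a0=7.410; τ=−ln(0.4439)/7.410=0.110 → t=0.118; u2·a0=0.8963·7.410=6.642; a1+…+a3=5.398 < 6.642 ≤ a1+…+a4=6.958 → R4 fires; Y=1 B=5 X=7 R=7
Draw 3: a1=1.165, a2=2.058, a3=1.204, a4=0.975, a5=0.226, a0=5.628; τ=−ln(0.2171)/5.628=0.271 → t=0.389; u2·a0=0.1151·5.628=0.648 ≤ a1=1.165 → R1 fires; Y=1 B=4 X=7 R=9
Draw 4: a1=0.932, a2=2.646, a3=1.204, a4=0.780, a5=0.226, a0=5.788; τ=−ln(0.0594)/5.788=0.488 → t=0.877; u2·a0=0.4532·5.788=2.623; a1=0.932 < 2.623 ≤ a1+a2=3.578 → R2 fires; Y=1 B=4 X=8 R=8
Draw 5: a1=0.932, a2=2.352, a3=1.376, a4=0.780, a5=0.226, a0=5.666; τ=−ln(0.8741)/5.666=0.024 → t=0.901; u2·a0=0.1079·5.666=0.611 ≤ a1=0.932 → R1 fires; Y=1 B=3 X=8 R=10
Draw 6: a1=0.699, a2=2.940, a3=1.376, a4=0.585, a5=0.226, a0=5.826; τ=−ln(0.3113)/5.826=0.200 → t=1.101; u2·a0=0.4490·5.826=2.616; a1=0.699 < 2.616 ≤ a1+a2=3.639 → R2 fires; Y=1 B=3 X=9 R=9
Draw 7: a1=0.699, a2=2.646, a3=1.548, a4=0.585, a5=0.226, a0=5.704; τ=−ln(0.5240)/5.704=0.113 → t=1.214; u2·a0=0.6157·5.704=3.512; a1+a2=3.345 < 3.512 ≤ a1+…+a3=4.893 → R3 fires; Y=0 B=5 X=8 R=9
Draw 8: a1=1.165, a2=2.646, a3=0.000, a4=0.000, a5=0.000, a0=3.811; τ=−ln(0.8486)/3.811=0.043 → t=1.258 > T=1.24: stop.
Read off R at T=1.24: 9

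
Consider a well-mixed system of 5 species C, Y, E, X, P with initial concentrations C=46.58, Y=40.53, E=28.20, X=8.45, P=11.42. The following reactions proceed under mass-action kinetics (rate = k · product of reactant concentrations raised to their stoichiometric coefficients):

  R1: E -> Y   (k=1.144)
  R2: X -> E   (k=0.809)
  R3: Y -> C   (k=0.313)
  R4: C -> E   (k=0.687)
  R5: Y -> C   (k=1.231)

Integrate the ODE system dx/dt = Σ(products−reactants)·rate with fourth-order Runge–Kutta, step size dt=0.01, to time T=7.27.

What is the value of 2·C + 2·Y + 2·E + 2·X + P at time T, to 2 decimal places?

Value at T = 258.94

Check how each reaction changes W = 2·C + 2·Y + 2·E + 2·X + P (weight of products minus weight of reactants):
R1: E -> Y: (2·1) − (2·1) = 2 − 2 = 0
R2: X -> E: (2·1) − (2·1) = 2 − 2 = 0
R3: Y -> C: (2·1) − (2·1) = 2 − 2 = 0
R4: C -> E: (2·1) − (2·1) = 2 − 2 = 0
R5: Y -> C: (2·1) − (2·1) = 2 − 2 = 0
Every reaction leaves W unchanged, so W is conserved and no simulation is needed: W(T) = W(0) = 2·46.58 + 2·40.53 + 2·28.20 + 2·8.45 + 11.42 = 258.94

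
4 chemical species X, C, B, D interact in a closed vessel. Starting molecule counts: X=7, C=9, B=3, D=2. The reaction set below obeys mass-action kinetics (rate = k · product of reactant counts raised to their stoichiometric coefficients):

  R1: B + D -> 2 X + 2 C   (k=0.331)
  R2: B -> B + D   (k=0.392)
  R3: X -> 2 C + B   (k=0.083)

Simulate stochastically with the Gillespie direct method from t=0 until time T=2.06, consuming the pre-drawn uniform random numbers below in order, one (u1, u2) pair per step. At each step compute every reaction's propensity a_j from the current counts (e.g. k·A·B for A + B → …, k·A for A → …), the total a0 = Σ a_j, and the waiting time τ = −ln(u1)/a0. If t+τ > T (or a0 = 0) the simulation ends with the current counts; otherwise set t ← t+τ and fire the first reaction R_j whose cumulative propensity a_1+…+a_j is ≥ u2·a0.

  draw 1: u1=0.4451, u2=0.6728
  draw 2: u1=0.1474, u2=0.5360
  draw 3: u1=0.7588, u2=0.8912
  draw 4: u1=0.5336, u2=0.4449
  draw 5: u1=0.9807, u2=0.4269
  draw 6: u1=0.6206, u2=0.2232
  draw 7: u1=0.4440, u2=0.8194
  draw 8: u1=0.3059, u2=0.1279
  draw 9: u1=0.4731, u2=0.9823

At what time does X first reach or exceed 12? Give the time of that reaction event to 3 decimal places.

Threshold first reached at t = 1.052

t=0.000: X=7 C=9 B=3 D=2
Draw 1: a1=1.986, a2=1.176, a3=0.581, a0=3.743; τ=−ln(0.4451)/3.743=0.216 → t=0.216; u2·a0=0.6728·3.743=2.518; a1=1.986 < 2.518 ≤ a1+a2=3.162 → R2 fires; X=7 C=9 B=3 D=3
Draw 2: a1=2.979, a2=1.176, a3=0.581, a0=4.736; τ=−ln(0.1474)/4.736=0.404 → t=0.621; u2·a0=0.5360·4.736=2.538 ≤ a1=2.979 → R1 fires; X=9 C=11 B=2 D=2
Draw 3: a1=1.324, a2=0.784, a3=0.747, a0=2.855; τ=−ln(0.7588)/2.855=0.097 → t=0.717; u2·a0=0.8912·2.855=2.544; a1+a2=2.108 < 2.544 ≤ a1+…+a3=2.855 → R3 fires; X=8 C=13 B=3 D=2
Draw 4: a1=1.986, a2=1.176, a3=0.664, a0=3.826; τ=−ln(0.5336)/3.826=0.164 → t=0.881; u2·a0=0.4449·3.826=1.702 ≤ a1=1.986 → R1 fires; X=10 C=15 B=2 D=1
Draw 5: a1=0.662, a2=0.784, a3=0.830, a0=2.276; τ=−ln(0.9807)/2.276=0.009 → t=0.890; u2·a0=0.4269·2.276=0.972; a1=0.662 < 0.972 ≤ a1+a2=1.446 → R2 fires; X=10 C=15 B=2 D=2
Draw 6: a1=1.324, a2=0.784, a3=0.830, a0=2.938; τ=−ln(0.6206)/2.938=0.162 → t=1.052; u2·a0=0.2232·2.938=0.656 ≤ a1=1.324 → R1 fires; X=12 C=17 B=1 D=1
Draw 7: a1=0.331, a2=0.392, a3=0.996, a0=1.719; τ=−ln(0.4440)/1.719=0.472 → t=1.525; u2·a0=0.8194·1.719=1.409; a1+a2=0.723 < 1.409 ≤ a1+…+a3=1.719 → R3 fires; X=11 C=19 B=2 D=1
Draw 8: a1=0.662, a2=0.784, a3=0.913, a0=2.359; τ=−ln(0.3059)/2.359=0.502 → t=2.027; u2·a0=0.1279·2.359=0.302 ≤ a1=0.662 → R1 fires; X=13 C=21 B=1 D=0
Draw 9: a1=0.000, a2=0.392, a3=1.079, a0=1.471; τ=−ln(0.4731)/1.471=0.509 → t=2.536 > T=2.06: stop.
X first becomes ≥ 12 when it reaches 12 at the event at t=1.052.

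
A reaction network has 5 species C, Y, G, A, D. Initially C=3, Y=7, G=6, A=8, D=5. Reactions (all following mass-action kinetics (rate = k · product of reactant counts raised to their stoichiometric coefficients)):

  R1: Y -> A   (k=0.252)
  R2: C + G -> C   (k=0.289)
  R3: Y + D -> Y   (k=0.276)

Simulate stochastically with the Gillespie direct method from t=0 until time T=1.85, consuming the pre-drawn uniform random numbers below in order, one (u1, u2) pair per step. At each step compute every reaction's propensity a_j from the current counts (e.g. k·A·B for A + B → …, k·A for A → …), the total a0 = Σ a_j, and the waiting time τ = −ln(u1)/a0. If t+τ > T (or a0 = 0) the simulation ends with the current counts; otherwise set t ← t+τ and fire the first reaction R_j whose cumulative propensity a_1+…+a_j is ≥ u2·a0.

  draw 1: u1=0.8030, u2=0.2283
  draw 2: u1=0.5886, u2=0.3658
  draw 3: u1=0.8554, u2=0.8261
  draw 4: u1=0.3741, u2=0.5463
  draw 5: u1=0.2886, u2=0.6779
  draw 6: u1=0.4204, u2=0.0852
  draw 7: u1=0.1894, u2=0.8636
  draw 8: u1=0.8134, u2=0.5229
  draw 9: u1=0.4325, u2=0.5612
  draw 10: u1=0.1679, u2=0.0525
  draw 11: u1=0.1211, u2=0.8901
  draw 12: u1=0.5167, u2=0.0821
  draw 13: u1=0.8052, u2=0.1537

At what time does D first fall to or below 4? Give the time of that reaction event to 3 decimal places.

Threshold first reached at t = 0.057

t=0.000: C=3 Y=7 G=6 A=8 D=5
Draw 1: a1=1.764, a2=5.202, a3=9.660, a0=16.626; τ=−ln(0.8030)/16.626=0.013 → t=0.013; u2·a0=0.2283·16.626=3.796; a1=1.764 < 3.796 ≤ a1+a2=6.966 → R2 fires; C=3 Y=7 G=5 A=8 D=5
Draw 2: a1=1.764, a2=4.335, a3=9.660, a0=15.759; τ=−ln(0.5886)/15.759=0.034 → t=0.047; u2·a0=0.3658·15.759=5.765; a1=1.764 < 5.765 ≤ a1+a2=6.099 → R2 fires; C=3 Y=7 G=4 A=8 D=5
Draw 3: a1=1.764, a2=3.468, a3=9.660, a0=14.892; τ=−ln(0.8554)/14.892=0.010 → t=0.057; u2·a0=0.8261·14.892=12.302; a1+a2=5.232 < 12.302 ≤ a1+…+a3=14.892 → R3 fires; C=3 Y=7 G=4 A=8 D=4
Draw 4: a1=1.764, a2=3.468, a3=7.728, a0=12.960; τ=−ln(0.3741)/12.960=0.076 → t=0.133; u2·a0=0.5463·12.960=7.080; a1+a2=5.232 < 7.080 ≤ a1+…+a3=12.960 → R3 fires; C=3 Y=7 G=4 A=8 D=3
Draw 5: a1=1.764, a2=3.468, a3=5.796, a0=11.028; τ=−ln(0.2886)/11.028=0.113 → t=0.246; u2·a0=0.6779·11.028=7.476; a1+a2=5.232 < 7.476 ≤ a1+…+a3=11.028 → R3 fires; C=3 Y=7 G=4 A=8 D=2
Draw 6: a1=1.764, a2=3.468, a3=3.864, a0=9.096; τ=−ln(0.4204)/9.096=0.095 → t=0.341; u2·a0=0.0852·9.096=0.775 ≤ a1=1.764 → R1 fires; C=3 Y=6 G=4 A=9 D=2
Draw 7: a1=1.512, a2=3.468, a3=3.312, a0=8.292; τ=−ln(0.1894)/8.292=0.201 → t=0.542; u2·a0=0.8636·8.292=7.161; a1+a2=4.980 < 7.161 ≤ a1+…+a3=8.292 → R3 fires; C=3 Y=6 G=4 A=9 D=1
Draw 8: a1=1.512, a2=3.468, a3=1.656, a0=6.636; τ=−ln(0.8134)/6.636=0.031 → t=0.573; u2·a0=0.5229·6.636=3.470; a1=1.512 < 3.470 ≤ a1+a2=4.980 → R2 fires; C=3 Y=6 G=3 A=9 D=1
Draw 9: a1=1.512, a2=2.601, a3=1.656, a0=5.769; τ=−ln(0.4325)/5.769=0.145 → t=0.718; u2·a0=0.5612·5.769=3.238; a1=1.512 < 3.238 ≤ a1+a2=4.113 → R2 fires; C=3 Y=6 G=2 A=9 D=1
Draw 10: a1=1.512, a2=1.734, a3=1.656, a0=4.902; τ=−ln(0.1679)/4.902=0.364 → t=1.082; u2·a0=0.0525·4.902=0.257 ≤ a1=1.512 → R1 fires; C=3 Y=5 G=2 A=10 D=1
Draw 11: a1=1.260, a2=1.734, a3=1.380, a0=4.374; τ=−ln(0.1211)/4.374=0.483 → t=1.565; u2·a0=0.8901·4.374=3.893; a1+a2=2.994 < 3.893 ≤ a1+…+a3=4.374 → R3 fires; C=3 Y=5 G=2 A=10 D=0
Draw 12: a1=1.260, a2=1.734, a3=0.000, a0=2.994; τ=−ln(0.5167)/2.994=0.221 → t=1.785; u2·a0=0.0821·2.994=0.246 ≤ a1=1.260 → R1 fires; C=3 Y=4 G=2 A=11 D=0
Draw 13: a1=1.008, a2=1.734, a3=0.000, a0=2.742; τ=−ln(0.8052)/2.742=0.079 → t=1.864 > T=1.85: stop.
D first becomes ≤ 4 when it reaches 4 at the event at t=0.057.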